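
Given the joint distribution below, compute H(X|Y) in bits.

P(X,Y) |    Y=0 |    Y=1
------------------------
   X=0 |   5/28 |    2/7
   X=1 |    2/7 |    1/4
0.9803 bits

Using the chain rule: H(X|Y) = H(X,Y) - H(Y)

First, compute H(X,Y) = 1.9766 bits

Marginal P(Y) = (13/28, 15/28)
H(Y) = 0.9963 bits

H(X|Y) = H(X,Y) - H(Y) = 1.9766 - 0.9963 = 0.9803 bits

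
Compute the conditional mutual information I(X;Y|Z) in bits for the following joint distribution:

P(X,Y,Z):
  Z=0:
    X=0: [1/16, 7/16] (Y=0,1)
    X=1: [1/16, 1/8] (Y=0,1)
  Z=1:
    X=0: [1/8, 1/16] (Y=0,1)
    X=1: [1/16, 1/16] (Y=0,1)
0.0326 bits

Conditional mutual information: I(X;Y|Z) = H(X|Z) + H(Y|Z) - H(X,Y|Z)

H(Z) = 0.8960
H(X,Z) = 1.7806 → H(X|Z) = 0.8846
H(Y,Z) = 1.6697 → H(Y|Z) = 0.7737
H(X,Y,Z) = 2.5218 → H(X,Y|Z) = 1.6257

I(X;Y|Z) = 0.8846 + 0.7737 - 1.6257 = 0.0326 bits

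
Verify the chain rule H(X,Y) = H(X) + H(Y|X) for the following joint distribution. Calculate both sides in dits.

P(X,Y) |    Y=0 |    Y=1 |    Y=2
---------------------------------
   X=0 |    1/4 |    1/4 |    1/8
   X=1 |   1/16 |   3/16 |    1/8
H(X,Y) = 0.7384, H(X) = 0.2873, H(Y|X) = 0.4511 (all in dits)

Chain rule: H(X,Y) = H(X) + H(Y|X)

Left side — joint entropy directly:
H(X,Y) = -Σ p(x,y) log p(x,y) = 0.7384 dits

Right side — compute H(Y|X) from the conditional distributions:
P(X) = (5/8, 3/8), so H(X) = 0.2873 dits
H(Y|X) = Σ_x P(X=x) · H(Y|X=x):
  P(Y|X=0) = (2/5, 2/5, 1/5), H(Y|X=0) = 0.4581, weight P(X=0) = 5/8
  P(Y|X=1) = (1/6, 1/2, 1/3), H(Y|X=1) = 0.4392, weight P(X=1) = 3/8
H(Y|X) = 0.4511 dits

H(X) + H(Y|X) = 0.2873 + 0.4511 = 0.7384 dits

Both sides equal 0.7384 dits. ✓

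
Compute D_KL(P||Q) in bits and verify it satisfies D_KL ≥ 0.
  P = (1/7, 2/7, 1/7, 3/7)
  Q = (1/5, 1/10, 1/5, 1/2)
0.1987 bits

KL divergence satisfies the Gibbs inequality: D_KL(P||Q) ≥ 0 for all distributions P, Q.

D_KL(P||Q) = Σ p(x) log(p(x)/q(x))
Term by term:
  x=0: 1/7 × log_2[(1/7)/(1/5)] = -0.0693
  x=1: 2/7 × log_2[(2/7)/(1/10)] = 0.4327
  x=2: 1/7 × log_2[(1/7)/(1/5)] = -0.0693
  x=3: 3/7 × log_2[(3/7)/(1/2)] = -0.0953
D_KL(P||Q) = 0.1987 bits

D_KL(P||Q) = 0.1987 ≥ 0 ✓

This non-negativity is a fundamental property: relative entropy cannot be negative because it measures how different Q is from P.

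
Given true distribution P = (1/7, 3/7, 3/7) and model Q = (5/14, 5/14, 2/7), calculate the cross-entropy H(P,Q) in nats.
1.1253 nats

Cross-entropy: H(P,Q) = -Σ p(x) log q(x)

Alternatively: H(P,Q) = H(P) + D_KL(P||Q)
H(P) = 1.0042 nats
D_KL(P||Q) = 0.1210 nats

H(P,Q) = 1.0042 + 0.1210 = 1.1253 nats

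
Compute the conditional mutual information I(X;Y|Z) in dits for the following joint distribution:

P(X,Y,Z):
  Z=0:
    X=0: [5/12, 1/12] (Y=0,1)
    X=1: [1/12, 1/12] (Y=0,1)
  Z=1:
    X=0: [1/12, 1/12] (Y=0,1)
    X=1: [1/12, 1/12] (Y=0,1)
0.0148 dits

Conditional mutual information: I(X;Y|Z) = H(X|Z) + H(Y|Z) - H(X,Y|Z)

H(Z) = 0.2764
H(X,Z) = 0.5396 → H(X|Z) = 0.2632
H(Y,Z) = 0.5396 → H(Y|Z) = 0.2632
H(X,Y,Z) = 0.7879 → H(X,Y|Z) = 0.5115

I(X;Y|Z) = 0.2632 + 0.2632 - 0.5115 = 0.0148 dits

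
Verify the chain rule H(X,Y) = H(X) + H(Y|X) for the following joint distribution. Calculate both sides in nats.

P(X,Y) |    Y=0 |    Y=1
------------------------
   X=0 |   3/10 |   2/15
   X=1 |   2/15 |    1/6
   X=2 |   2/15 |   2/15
H(X,Y) = 1.7344, H(X) = 1.0760, H(Y|X) = 0.6584 (all in nats)

Chain rule: H(X,Y) = H(X) + H(Y|X)

Left side — joint entropy directly:
H(X,Y) = -Σ p(x,y) log p(x,y) = 1.7344 nats

Right side — compute H(Y|X) from the conditional distributions:
P(X) = (13/30, 3/10, 4/15), so H(X) = 1.0760 nats
H(Y|X) = Σ_x P(X=x) · H(Y|X=x):
  P(Y|X=0) = (9/13, 4/13), H(Y|X=0) = 0.6172, weight P(X=0) = 13/30
  P(Y|X=1) = (4/9, 5/9), H(Y|X=1) = 0.6870, weight P(X=1) = 3/10
  P(Y|X=2) = (1/2, 1/2), H(Y|X=2) = 0.6931, weight P(X=2) = 4/15
H(Y|X) = 0.6584 nats

H(X) + H(Y|X) = 1.0760 + 0.6584 = 1.7344 nats

Both sides equal 1.7344 nats. ✓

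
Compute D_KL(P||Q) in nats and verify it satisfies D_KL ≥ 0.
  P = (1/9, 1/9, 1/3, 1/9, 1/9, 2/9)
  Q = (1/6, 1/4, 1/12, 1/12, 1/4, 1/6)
0.3327 nats

KL divergence satisfies the Gibbs inequality: D_KL(P||Q) ≥ 0 for all distributions P, Q.

D_KL(P||Q) = Σ p(x) log(p(x)/q(x))
Term by term:
  x=0: 1/9 × log_e[(1/9)/(1/6)] = -0.0451
  x=1: 1/9 × log_e[(1/9)/(1/4)] = -0.0901
  x=2: 1/3 × log_e[(1/3)/(1/12)] = 0.4621
  x=3: 1/9 × log_e[(1/9)/(1/12)] = 0.0320
  x=4: 1/9 × log_e[(1/9)/(1/4)] = -0.0901
  x=5: 2/9 × log_e[(2/9)/(1/6)] = 0.0639
D_KL(P||Q) = 0.3327 nats

D_KL(P||Q) = 0.3327 ≥ 0 ✓

This non-negativity is a fundamental property: relative entropy cannot be negative because it measures how different Q is from P.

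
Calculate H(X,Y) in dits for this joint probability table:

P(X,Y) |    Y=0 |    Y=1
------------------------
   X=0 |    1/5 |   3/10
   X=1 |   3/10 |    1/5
0.5933 dits

Joint entropy is H(X,Y) = -Σ_{x,y} p(x,y) log p(x,y).

Summing over all non-zero entries:
H(X,Y) = -[1/5·log_10(1/5) + 3/10·log_10(3/10) + 3/10·log_10(3/10) + 1/5·log_10(1/5)]
H(X,Y) = 0.5933 dits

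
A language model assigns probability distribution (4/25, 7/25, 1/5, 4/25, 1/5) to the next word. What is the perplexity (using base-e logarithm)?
4.8873

Perplexity is e^H (or exp(H) for natural log).

First, H = -Σ p log p = 1.5866 nats
Perplexity = e^1.5866 = 4.8873

Interpretation: The model's uncertainty is equivalent to choosing uniformly among 4.9 options.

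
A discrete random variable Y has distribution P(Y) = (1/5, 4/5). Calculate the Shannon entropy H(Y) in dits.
0.2173 dits

Shannon entropy is H(X) = -Σ p(x) log p(x).

For P = (1/5, 4/5):
H = -1/5 × log_10(1/5) -4/5 × log_10(4/5)
H = 0.2173 dits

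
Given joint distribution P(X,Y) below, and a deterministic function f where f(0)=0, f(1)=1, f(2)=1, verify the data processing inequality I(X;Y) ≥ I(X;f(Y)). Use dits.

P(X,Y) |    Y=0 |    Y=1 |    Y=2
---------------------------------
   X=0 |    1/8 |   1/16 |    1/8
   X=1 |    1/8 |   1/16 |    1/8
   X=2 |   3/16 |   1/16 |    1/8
I(X;Y) = 0.0021, I(X;f(Y)) = 0.0021, inequality holds: 0.0021 ≥ 0.0021

Data Processing Inequality: For any Markov chain X → Y → Z, we have I(X;Y) ≥ I(X;Z).

Here Z = f(Y) is a deterministic function of Y, forming X → Y → Z.

Original I(X;Y) = 0.0021 dits

After applying f:
P(X,Z) where Z=f(Y):
- P(X,Z=0) = P(X,Y=0)
- P(X,Z=1) = P(X,Y=1) + P(X,Y=2)

I(X;Z) = I(X;f(Y)) = 0.0021 dits

Verification: 0.0021 ≥ 0.0021 ✓

Information cannot be created by processing; the function f can only lose information about X.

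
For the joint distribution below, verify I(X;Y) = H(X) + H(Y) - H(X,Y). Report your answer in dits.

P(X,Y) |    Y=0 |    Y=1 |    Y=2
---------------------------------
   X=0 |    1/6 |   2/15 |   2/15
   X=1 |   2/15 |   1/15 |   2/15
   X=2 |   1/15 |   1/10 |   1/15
I(X;Y) = 0.0080 dits

Mutual information has multiple equivalent forms:
- I(X;Y) = H(X) - H(X|Y)
- I(X;Y) = H(Y) - H(Y|X)
- I(X;Y) = H(X) + H(Y) - H(X,Y)

Computing all quantities:
H(X) = 0.4639, H(Y) = 0.4757, H(X,Y) = 0.9316
H(X|Y) = 0.4559, H(Y|X) = 0.4677

Verification:
H(X) - H(X|Y) = 0.4639 - 0.4559 = 0.0080
H(Y) - H(Y|X) = 0.4757 - 0.4677 = 0.0080
H(X) + H(Y) - H(X,Y) = 0.4639 + 0.4757 - 0.9316 = 0.0080

All forms give I(X;Y) = 0.0080 dits. ✓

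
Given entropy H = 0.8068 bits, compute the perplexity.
1.7493

Perplexity is 2^H (or exp(H) for natural log).

H = 0.8068 bits
Perplexity = 2^0.8068 = 1.7493

Interpretation: The model's uncertainty is equivalent to choosing uniformly among 1.7 options.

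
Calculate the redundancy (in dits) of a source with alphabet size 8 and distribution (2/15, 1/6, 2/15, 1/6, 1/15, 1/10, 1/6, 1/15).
0.0239 dits

Redundancy measures how far a source is from maximum entropy:
R = H_max - H(X)

Maximum entropy for 8 symbols: H_max = log_10(8) = 0.9031 dits
Actual entropy: H(X) = 0.8792 dits
Redundancy: R = 0.9031 - 0.8792 = 0.0239 dits

This redundancy represents potential for compression: the source could be compressed by 0.0239 dits per symbol.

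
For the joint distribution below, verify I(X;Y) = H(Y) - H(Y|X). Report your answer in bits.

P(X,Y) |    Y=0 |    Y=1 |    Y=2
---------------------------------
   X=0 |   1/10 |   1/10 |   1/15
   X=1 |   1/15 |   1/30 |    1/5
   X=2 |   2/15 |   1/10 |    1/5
I(X;Y) = 0.0791 bits

Mutual information has multiple equivalent forms:
- I(X;Y) = H(X) - H(X|Y)
- I(X;Y) = H(Y) - H(Y|X)
- I(X;Y) = H(X) + H(Y) - H(X,Y)

Computing all quantities:
H(X) = 1.5524, H(Y) = 1.5241, H(X,Y) = 2.9974
H(X|Y) = 1.4733, H(Y|X) = 1.4450

Verification:
H(X) - H(X|Y) = 1.5524 - 1.4733 = 0.0791
H(Y) - H(Y|X) = 1.5241 - 1.4450 = 0.0791
H(X) + H(Y) - H(X,Y) = 1.5524 + 1.5241 - 2.9974 = 0.0791

All forms give I(X;Y) = 0.0791 bits. ✓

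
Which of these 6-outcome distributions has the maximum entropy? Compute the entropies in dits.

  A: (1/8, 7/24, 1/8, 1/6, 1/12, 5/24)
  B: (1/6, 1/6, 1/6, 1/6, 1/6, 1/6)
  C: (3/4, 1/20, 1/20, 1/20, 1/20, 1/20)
B

For a discrete distribution over n outcomes, entropy is maximized by the uniform distribution.

Computing entropies:
H(A) = 0.7434 dits
H(B) = 0.7782 dits
H(C) = 0.4190 dits

The uniform distribution (where all probabilities equal 1/6) achieves the maximum entropy of log_10(6) = 0.7782 dits.

Distribution B has the highest entropy.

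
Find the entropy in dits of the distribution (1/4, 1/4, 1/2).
0.4515 dits

Shannon entropy is H(X) = -Σ p(x) log p(x).

For P = (1/4, 1/4, 1/2):
H = -1/4 × log_10(1/4) -1/4 × log_10(1/4) -1/2 × log_10(1/2)
H = 0.4515 dits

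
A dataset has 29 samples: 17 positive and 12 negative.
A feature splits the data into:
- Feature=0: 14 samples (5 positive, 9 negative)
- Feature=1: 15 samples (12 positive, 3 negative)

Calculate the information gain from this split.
0.1511 bits

Information Gain = H(Y) - H(Y|Feature)

Before split:
P(positive) = 17/29 = 0.5862
H(Y) = 0.9784 bits

After split:
Feature=0: H = 0.9403 bits (weight = 14/29)
Feature=1: H = 0.7219 bits (weight = 15/29)
H(Y|Feature) = (14/29)×0.9403 + (15/29)×0.7219 = 0.8273 bits

Information Gain = 0.9784 - 0.8273 = 0.1511 bits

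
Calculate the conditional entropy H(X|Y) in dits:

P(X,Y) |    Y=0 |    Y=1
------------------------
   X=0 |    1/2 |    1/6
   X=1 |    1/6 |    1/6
0.2632 dits

Using the chain rule: H(X|Y) = H(X,Y) - H(Y)

First, compute H(X,Y) = 0.5396 dits

Marginal P(Y) = (2/3, 1/3)
H(Y) = 0.2764 dits

H(X|Y) = H(X,Y) - H(Y) = 0.5396 - 0.2764 = 0.2632 dits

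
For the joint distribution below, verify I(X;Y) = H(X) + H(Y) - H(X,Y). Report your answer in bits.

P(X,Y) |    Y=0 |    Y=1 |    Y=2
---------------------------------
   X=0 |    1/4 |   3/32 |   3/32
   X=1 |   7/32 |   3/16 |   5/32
I(X;Y) = 0.0246 bits

Mutual information has multiple equivalent forms:
- I(X;Y) = H(X) - H(X|Y)
- I(X;Y) = H(Y) - H(Y|X)
- I(X;Y) = H(X) + H(Y) - H(X,Y)

Computing all quantities:
H(X) = 0.9887, H(Y) = 1.5271, H(X,Y) = 2.4912
H(X|Y) = 0.9641, H(Y|X) = 1.5025

Verification:
H(X) - H(X|Y) = 0.9887 - 0.9641 = 0.0246
H(Y) - H(Y|X) = 1.5271 - 1.5025 = 0.0246
H(X) + H(Y) - H(X,Y) = 0.9887 + 1.5271 - 2.4912 = 0.0246

All forms give I(X;Y) = 0.0246 bits. ✓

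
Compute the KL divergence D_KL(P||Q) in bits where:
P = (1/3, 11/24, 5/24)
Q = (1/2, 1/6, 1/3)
0.3327 bits

KL divergence: D_KL(P||Q) = Σ p(x) log(p(x)/q(x))

Computing term by term:
  x=0: 1/3 × log_2[(1/3)/(1/2)] = 1/3 × -0.5850 = -0.1950
  x=1: 11/24 × log_2[(11/24)/(1/6)] = 11/24 × 1.4594 = 0.6689
  x=2: 5/24 × log_2[(5/24)/(1/3)] = 5/24 × -0.6781 = -0.1413

D_KL(P||Q) = 0.3327 bits

Note: KL divergence is always non-negative and equals 0 iff P = Q.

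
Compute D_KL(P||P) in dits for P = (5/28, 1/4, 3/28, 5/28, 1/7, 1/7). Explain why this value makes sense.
0.0000 dits

KL divergence satisfies the Gibbs inequality: D_KL(P||Q) ≥ 0 for all distributions P, Q.

D_KL(P||Q) = Σ p(x) log(p(x)/q(x))
Each term is p(x) × log_10(p(x)/p(x)) = p(x) × log_10(1) = 0, so the sum is 0.
D_KL(P||Q) = 0.0000 dits

When P = Q, the KL divergence is exactly 0, as there is no 'divergence' between identical distributions.

This non-negativity is a fundamental property: relative entropy cannot be negative because it measures how different Q is from P.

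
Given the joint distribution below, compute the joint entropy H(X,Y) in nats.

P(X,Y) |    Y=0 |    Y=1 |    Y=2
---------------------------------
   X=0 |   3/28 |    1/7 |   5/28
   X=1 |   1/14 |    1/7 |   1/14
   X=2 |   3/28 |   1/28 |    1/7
2.1162 nats

Joint entropy is H(X,Y) = -Σ_{x,y} p(x,y) log p(x,y).

Summing over all non-zero entries:
H(X,Y) = -[3/28·log_e(3/28) + 1/7·log_e(1/7) + 5/28·log_e(5/28) + 1/14·log_e(1/14) + 1/7·log_e(1/7) + 1/14·log_e(1/14) + 3/28·log_e(3/28) + 1/28·log_e(1/28) + 1/7·log_e(1/7)]
H(X,Y) = 2.1162 nats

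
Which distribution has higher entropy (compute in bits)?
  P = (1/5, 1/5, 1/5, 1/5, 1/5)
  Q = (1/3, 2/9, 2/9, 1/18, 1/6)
P

Computing entropies in bits:
H(P) = 2.3219
H(Q) = 2.1552

Distribution P has higher entropy.

Intuition: The distribution closer to uniform (more spread out) has higher entropy.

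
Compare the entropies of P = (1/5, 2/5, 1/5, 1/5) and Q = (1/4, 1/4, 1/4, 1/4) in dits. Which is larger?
Q

Computing entropies in dits:
H(P) = 0.5786
H(Q) = 0.6021

Distribution Q has higher entropy.

Intuition: The distribution closer to uniform (more spread out) has higher entropy.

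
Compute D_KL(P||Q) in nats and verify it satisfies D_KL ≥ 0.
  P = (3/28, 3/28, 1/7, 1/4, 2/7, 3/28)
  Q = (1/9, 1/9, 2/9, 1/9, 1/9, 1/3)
0.2801 nats

KL divergence satisfies the Gibbs inequality: D_KL(P||Q) ≥ 0 for all distributions P, Q.

D_KL(P||Q) = Σ p(x) log(p(x)/q(x))
Term by term:
  x=0: 3/28 × log_e[(3/28)/(1/9)] = -0.0039
  x=1: 3/28 × log_e[(3/28)/(1/9)] = -0.0039
  x=2: 1/7 × log_e[(1/7)/(2/9)] = -0.0631
  x=3: 1/4 × log_e[(1/4)/(1/9)] = 0.2027
  x=4: 2/7 × log_e[(2/7)/(1/9)] = 0.2698
  x=5: 3/28 × log_e[(3/28)/(1/3)] = -0.1216
D_KL(P||Q) = 0.2801 nats

D_KL(P||Q) = 0.2801 ≥ 0 ✓

This non-negativity is a fundamental property: relative entropy cannot be negative because it measures how different Q is from P.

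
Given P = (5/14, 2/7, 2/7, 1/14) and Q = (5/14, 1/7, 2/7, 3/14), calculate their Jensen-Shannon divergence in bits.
0.0445 bits

Jensen-Shannon divergence is:
JSD(P||Q) = 0.5 × D_KL(P||M) + 0.5 × D_KL(Q||M)
where M = 0.5 × (P + Q) is the mixture distribution.

M = 0.5 × (5/14, 2/7, 2/7, 1/14) + 0.5 × (5/14, 1/7, 2/7, 3/14) = (5/14, 3/14, 2/7, 1/7)

D_KL(P||M) = 0.0472 bits
D_KL(Q||M) = 0.0418 bits

JSD(P||Q) = 0.5 × 0.0472 + 0.5 × 0.0418 = 0.0445 bits

Unlike KL divergence, JSD is symmetric and bounded: 0 ≤ JSD ≤ log(2).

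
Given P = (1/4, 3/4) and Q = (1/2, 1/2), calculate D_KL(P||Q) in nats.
0.1308 nats

KL divergence: D_KL(P||Q) = Σ p(x) log(p(x)/q(x))

Computing term by term:
  x=0: 1/4 × log_e[(1/4)/(1/2)] = 1/4 × -0.6931 = -0.1733
  x=1: 3/4 × log_e[(3/4)/(1/2)] = 3/4 × 0.4055 = 0.3041

D_KL(P||Q) = 0.1308 nats

Note: KL divergence is always non-negative and equals 0 iff P = Q.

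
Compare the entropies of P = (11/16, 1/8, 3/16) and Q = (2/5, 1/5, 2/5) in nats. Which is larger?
Q

Computing entropies in nats:
H(P) = 0.8314
H(Q) = 1.0549

Distribution Q has higher entropy.

Intuition: The distribution closer to uniform (more spread out) has higher entropy.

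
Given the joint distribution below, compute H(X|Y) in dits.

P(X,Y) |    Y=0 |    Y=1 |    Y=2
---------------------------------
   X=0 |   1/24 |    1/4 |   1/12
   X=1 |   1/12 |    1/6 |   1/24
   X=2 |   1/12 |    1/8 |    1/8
0.4541 dits

Using the chain rule: H(X|Y) = H(X,Y) - H(Y)

First, compute H(X,Y) = 0.8908 dits

Marginal P(Y) = (5/24, 13/24, 1/4)
H(Y) = 0.4367 dits

H(X|Y) = H(X,Y) - H(Y) = 0.8908 - 0.4367 = 0.4541 dits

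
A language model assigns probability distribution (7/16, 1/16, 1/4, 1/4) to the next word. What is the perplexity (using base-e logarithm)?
3.4148

Perplexity is e^H (or exp(H) for natural log).

First, H = -Σ p log p = 1.2281 nats
Perplexity = e^1.2281 = 3.4148

Interpretation: The model's uncertainty is equivalent to choosing uniformly among 3.4 options.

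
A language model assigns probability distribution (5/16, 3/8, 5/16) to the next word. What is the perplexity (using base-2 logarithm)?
2.9885

Perplexity is 2^H (or exp(H) for natural log).

First, H = -Σ p log p = 1.5794 bits
Perplexity = 2^1.5794 = 2.9885

Interpretation: The model's uncertainty is equivalent to choosing uniformly among 3.0 options.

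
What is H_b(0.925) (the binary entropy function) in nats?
0.2664 nats

The binary entropy function is:
H(p) = -p log(p) - (1-p) log(1-p)

H(0.925) = -0.925 × log_e(0.925) - 0.075 × log_e(0.075)
H(0.925) = 0.2664 nats

Note: Binary entropy is maximized at p=0.5 (H=1 bit) and minimized at p=0 or p=1 (H=0).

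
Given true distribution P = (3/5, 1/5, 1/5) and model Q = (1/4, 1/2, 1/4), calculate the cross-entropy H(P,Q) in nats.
1.2477 nats

Cross-entropy: H(P,Q) = -Σ p(x) log q(x)

Alternatively: H(P,Q) = H(P) + D_KL(P||Q)
H(P) = 0.9503 nats
D_KL(P||Q) = 0.2974 nats

H(P,Q) = 0.9503 + 0.2974 = 1.2477 nats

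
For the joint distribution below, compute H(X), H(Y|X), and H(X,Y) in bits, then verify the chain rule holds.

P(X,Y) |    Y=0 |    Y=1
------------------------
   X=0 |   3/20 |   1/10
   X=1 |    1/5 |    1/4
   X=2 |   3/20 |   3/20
H(X,Y) = 2.5282, H(X) = 1.5395, H(Y|X) = 0.9887 (all in bits)

Chain rule: H(X,Y) = H(X) + H(Y|X)

Left side — joint entropy directly:
H(X,Y) = -Σ p(x,y) log p(x,y) = 2.5282 bits

Right side — compute H(Y|X) from the conditional distributions:
P(X) = (1/4, 9/20, 3/10), so H(X) = 1.5395 bits
H(Y|X) = Σ_x P(X=x) · H(Y|X=x):
  P(Y|X=0) = (3/5, 2/5), H(Y|X=0) = 0.9710, weight P(X=0) = 1/4
  P(Y|X=1) = (4/9, 5/9), H(Y|X=1) = 0.9911, weight P(X=1) = 9/20
  P(Y|X=2) = (1/2, 1/2), H(Y|X=2) = 1.0000, weight P(X=2) = 3/10
H(Y|X) = 0.9887 bits

H(X) + H(Y|X) = 1.5395 + 0.9887 = 2.5282 bits

Both sides equal 2.5282 bits. ✓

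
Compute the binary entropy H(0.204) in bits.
0.7299 bits

The binary entropy function is:
H(p) = -p log(p) - (1-p) log(1-p)

H(0.204) = -0.204 × log_2(0.204) - 0.796 × log_2(0.796)
H(0.204) = 0.7299 bits

Note: Binary entropy is maximized at p=0.5 (H=1 bit) and minimized at p=0 or p=1 (H=0).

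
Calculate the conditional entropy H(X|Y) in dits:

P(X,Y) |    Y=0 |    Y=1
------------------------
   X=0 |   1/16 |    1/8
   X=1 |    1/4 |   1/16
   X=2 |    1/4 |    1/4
0.4173 dits

Using the chain rule: H(X|Y) = H(X,Y) - H(Y)

First, compute H(X,Y) = 0.7149 dits

Marginal P(Y) = (9/16, 7/16)
H(Y) = 0.2976 dits

H(X|Y) = H(X,Y) - H(Y) = 0.7149 - 0.2976 = 0.4173 dits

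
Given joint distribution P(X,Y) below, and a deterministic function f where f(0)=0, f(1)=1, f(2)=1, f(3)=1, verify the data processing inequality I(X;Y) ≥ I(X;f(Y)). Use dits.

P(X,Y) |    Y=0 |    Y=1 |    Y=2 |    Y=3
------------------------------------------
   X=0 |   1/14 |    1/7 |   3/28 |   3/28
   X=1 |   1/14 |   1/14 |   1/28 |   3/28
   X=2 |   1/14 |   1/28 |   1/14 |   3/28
I(X;Y) = 0.0151, I(X;f(Y)) = 0.0022, inequality holds: 0.0151 ≥ 0.0022

Data Processing Inequality: For any Markov chain X → Y → Z, we have I(X;Y) ≥ I(X;Z).

Here Z = f(Y) is a deterministic function of Y, forming X → Y → Z.

Original I(X;Y) = 0.0151 dits

After applying f:
P(X,Z) where Z=f(Y):
- P(X,Z=0) = P(X,Y=0)
- P(X,Z=1) = P(X,Y=1) + P(X,Y=2) + P(X,Y=3)

I(X;Z) = I(X;f(Y)) = 0.0022 dits

Verification: 0.0151 ≥ 0.0022 ✓

Information cannot be created by processing; the function f can only lose information about X.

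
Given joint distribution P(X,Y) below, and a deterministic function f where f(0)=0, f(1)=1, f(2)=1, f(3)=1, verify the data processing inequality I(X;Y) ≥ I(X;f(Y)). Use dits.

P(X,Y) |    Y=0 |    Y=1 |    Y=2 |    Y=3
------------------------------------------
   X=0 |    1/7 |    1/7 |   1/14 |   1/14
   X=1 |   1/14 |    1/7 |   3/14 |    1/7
I(X;Y) = 0.0223, I(X;f(Y)) = 0.0137, inequality holds: 0.0223 ≥ 0.0137

Data Processing Inequality: For any Markov chain X → Y → Z, we have I(X;Y) ≥ I(X;Z).

Here Z = f(Y) is a deterministic function of Y, forming X → Y → Z.

Original I(X;Y) = 0.0223 dits

After applying f:
P(X,Z) where Z=f(Y):
- P(X,Z=0) = P(X,Y=0)
- P(X,Z=1) = P(X,Y=1) + P(X,Y=2) + P(X,Y=3)

I(X;Z) = I(X;f(Y)) = 0.0137 dits

Verification: 0.0223 ≥ 0.0137 ✓

Information cannot be created by processing; the function f can only lose information about X.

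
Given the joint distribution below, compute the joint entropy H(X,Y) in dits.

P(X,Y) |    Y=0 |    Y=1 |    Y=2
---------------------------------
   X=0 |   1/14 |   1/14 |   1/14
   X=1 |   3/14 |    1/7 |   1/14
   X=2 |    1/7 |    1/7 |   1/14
0.9149 dits

Joint entropy is H(X,Y) = -Σ_{x,y} p(x,y) log p(x,y).

Summing over all non-zero entries:
H(X,Y) = -[1/14·log_10(1/14) + 1/14·log_10(1/14) + 1/14·log_10(1/14) + 3/14·log_10(3/14) + 1/7·log_10(1/7) + 1/14·log_10(1/14) + 1/7·log_10(1/7) + 1/7·log_10(1/7) + 1/14·log_10(1/14)]
H(X,Y) = 0.9149 dits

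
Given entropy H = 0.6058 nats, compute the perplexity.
1.8327

Perplexity is e^H (or exp(H) for natural log).

H = 0.6058 nats
Perplexity = e^0.6058 = 1.8327

Interpretation: The model's uncertainty is equivalent to choosing uniformly among 1.8 options.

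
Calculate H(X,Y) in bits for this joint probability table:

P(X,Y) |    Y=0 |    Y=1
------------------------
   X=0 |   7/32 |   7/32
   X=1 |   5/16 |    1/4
1.9837 bits

Joint entropy is H(X,Y) = -Σ_{x,y} p(x,y) log p(x,y).

Summing over all non-zero entries:
H(X,Y) = -[7/32·log_2(7/32) + 7/32·log_2(7/32) + 5/16·log_2(5/16) + 1/4·log_2(1/4)]
H(X,Y) = 1.9837 bits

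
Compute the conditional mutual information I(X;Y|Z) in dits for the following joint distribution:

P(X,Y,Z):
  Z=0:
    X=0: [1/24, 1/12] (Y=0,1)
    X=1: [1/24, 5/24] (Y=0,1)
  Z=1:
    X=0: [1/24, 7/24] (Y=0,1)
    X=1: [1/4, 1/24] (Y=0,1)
0.0838 dits

Conditional mutual information: I(X;Y|Z) = H(X|Z) + H(Y|Z) - H(X,Y|Z)

H(Z) = 0.2873
H(X,Z) = 0.5785 → H(X|Z) = 0.2912
H(Y,Z) = 0.5611 → H(Y|Z) = 0.2738
H(X,Y,Z) = 0.7685 → H(X,Y|Z) = 0.4812

I(X;Y|Z) = 0.2912 + 0.2738 - 0.4812 = 0.0838 dits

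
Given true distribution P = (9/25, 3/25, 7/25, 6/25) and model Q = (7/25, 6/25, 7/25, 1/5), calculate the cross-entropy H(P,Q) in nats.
1.3722 nats

Cross-entropy: H(P,Q) = -Σ p(x) log q(x)

Alternatively: H(P,Q) = H(P) + D_KL(P||Q)
H(P) = 1.3212 nats
D_KL(P||Q) = 0.0511 nats

H(P,Q) = 1.3212 + 0.0511 = 1.3722 nats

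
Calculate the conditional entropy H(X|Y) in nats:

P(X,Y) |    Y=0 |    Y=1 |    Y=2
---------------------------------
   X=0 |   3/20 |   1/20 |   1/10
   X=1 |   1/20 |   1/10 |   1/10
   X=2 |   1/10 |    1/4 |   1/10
0.9931 nats

Using the chain rule: H(X|Y) = H(X,Y) - H(Y)

First, compute H(X,Y) = 2.0820 nats

Marginal P(Y) = (3/10, 2/5, 3/10)
H(Y) = 1.0889 nats

H(X|Y) = H(X,Y) - H(Y) = 2.0820 - 1.0889 = 0.9931 nats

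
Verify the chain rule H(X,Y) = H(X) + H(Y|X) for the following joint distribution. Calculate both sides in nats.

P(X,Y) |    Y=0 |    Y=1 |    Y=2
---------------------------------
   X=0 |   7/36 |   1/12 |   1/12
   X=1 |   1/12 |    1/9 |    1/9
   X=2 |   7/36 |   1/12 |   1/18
H(X,Y) = 2.1140, H(X) = 1.0963, H(Y|X) = 1.0177 (all in nats)

Chain rule: H(X,Y) = H(X) + H(Y|X)

Left side — joint entropy directly:
H(X,Y) = -Σ p(x,y) log p(x,y) = 2.1140 nats

Right side — compute H(Y|X) from the conditional distributions:
P(X) = (13/36, 11/36, 1/3), so H(X) = 1.0963 nats
H(Y|X) = Σ_x P(X=x) · H(Y|X=x):
  P(Y|X=0) = (7/13, 3/13, 3/13), H(Y|X=0) = 1.0101, weight P(X=0) = 13/36
  P(Y|X=1) = (3/11, 4/11, 4/11), H(Y|X=1) = 1.0901, weight P(X=1) = 11/36
  P(Y|X=2) = (7/12, 1/4, 1/6), H(Y|X=2) = 0.9596, weight P(X=2) = 1/3
H(Y|X) = 1.0177 nats

H(X) + H(Y|X) = 1.0963 + 1.0177 = 2.1140 nats

Both sides equal 2.1140 nats. ✓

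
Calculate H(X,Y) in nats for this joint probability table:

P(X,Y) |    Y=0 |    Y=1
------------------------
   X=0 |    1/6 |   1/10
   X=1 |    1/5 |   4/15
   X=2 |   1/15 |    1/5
1.7057 nats

Joint entropy is H(X,Y) = -Σ_{x,y} p(x,y) log p(x,y).

Summing over all non-zero entries:
H(X,Y) = -[1/6·log_e(1/6) + 1/10·log_e(1/10) + 1/5·log_e(1/5) + 4/15·log_e(4/15) + 1/15·log_e(1/15) + 1/5·log_e(1/5)]
H(X,Y) = 1.7057 nats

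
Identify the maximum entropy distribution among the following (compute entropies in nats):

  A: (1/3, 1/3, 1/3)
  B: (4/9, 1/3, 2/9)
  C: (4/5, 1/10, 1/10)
A

For a discrete distribution over n outcomes, entropy is maximized by the uniform distribution.

Computing entropies:
H(A) = 1.0986 nats
H(B) = 1.0609 nats
H(C) = 0.6390 nats

The uniform distribution (where all probabilities equal 1/3) achieves the maximum entropy of log_e(3) = 1.0986 nats.

Distribution A has the highest entropy.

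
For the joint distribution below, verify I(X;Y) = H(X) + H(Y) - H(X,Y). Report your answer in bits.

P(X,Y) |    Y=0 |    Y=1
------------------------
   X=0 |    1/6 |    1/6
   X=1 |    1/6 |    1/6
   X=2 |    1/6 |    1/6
I(X;Y) = 0.0000 bits

Mutual information has multiple equivalent forms:
- I(X;Y) = H(X) - H(X|Y)
- I(X;Y) = H(Y) - H(Y|X)
- I(X;Y) = H(X) + H(Y) - H(X,Y)

Computing all quantities:
H(X) = 1.5850, H(Y) = 1.0000, H(X,Y) = 2.5850
H(X|Y) = 1.5850, H(Y|X) = 1.0000

Verification:
H(X) - H(X|Y) = 1.5850 - 1.5850 = 0.0000
H(Y) - H(Y|X) = 1.0000 - 1.0000 = 0.0000
H(X) + H(Y) - H(X,Y) = 1.5850 + 1.0000 - 2.5850 = 0.0000

All forms give I(X;Y) = 0.0000 bits. ✓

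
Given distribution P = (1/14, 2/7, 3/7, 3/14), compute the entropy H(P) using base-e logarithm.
1.2397 nats

Shannon entropy is H(X) = -Σ p(x) log p(x).

For P = (1/14, 2/7, 3/7, 3/14):
H = -1/14 × log_e(1/14) -2/7 × log_e(2/7) -3/7 × log_e(3/7) -3/14 × log_e(3/14)
H = 1.2397 nats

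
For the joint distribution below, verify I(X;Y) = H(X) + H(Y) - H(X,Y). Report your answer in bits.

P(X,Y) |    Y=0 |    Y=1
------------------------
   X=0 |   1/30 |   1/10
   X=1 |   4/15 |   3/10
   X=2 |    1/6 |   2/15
I(X;Y) = 0.0260 bits

Mutual information has multiple equivalent forms:
- I(X;Y) = H(X) - H(X|Y)
- I(X;Y) = H(Y) - H(Y|X)
- I(X;Y) = H(X) + H(Y) - H(X,Y)

Computing all quantities:
H(X) = 1.3730, H(Y) = 0.9968, H(X,Y) = 2.3438
H(X|Y) = 1.3470, H(Y|X) = 0.9707

Verification:
H(X) - H(X|Y) = 1.3730 - 1.3470 = 0.0260
H(Y) - H(Y|X) = 0.9968 - 0.9707 = 0.0260
H(X) + H(Y) - H(X,Y) = 1.3730 + 0.9968 - 2.3438 = 0.0260

All forms give I(X;Y) = 0.0260 bits. ✓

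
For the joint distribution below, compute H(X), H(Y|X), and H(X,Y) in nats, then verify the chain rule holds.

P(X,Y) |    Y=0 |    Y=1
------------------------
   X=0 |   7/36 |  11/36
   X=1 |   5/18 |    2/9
H(X,Y) = 1.3708, H(X) = 0.6931, H(Y|X) = 0.6776 (all in nats)

Chain rule: H(X,Y) = H(X) + H(Y|X)

Left side — joint entropy directly:
H(X,Y) = -Σ p(x,y) log p(x,y) = 1.3708 nats

Right side — compute H(Y|X) from the conditional distributions:
P(X) = (1/2, 1/2), so H(X) = 0.6931 nats
H(Y|X) = Σ_x P(X=x) · H(Y|X=x):
  P(Y|X=0) = (7/18, 11/18), H(Y|X=0) = 0.6682, weight P(X=0) = 1/2
  P(Y|X=1) = (5/9, 4/9), H(Y|X=1) = 0.6870, weight P(X=1) = 1/2
H(Y|X) = 0.6776 nats

H(X) + H(Y|X) = 0.6931 + 0.6776 = 1.3708 nats

Both sides equal 1.3708 nats. ✓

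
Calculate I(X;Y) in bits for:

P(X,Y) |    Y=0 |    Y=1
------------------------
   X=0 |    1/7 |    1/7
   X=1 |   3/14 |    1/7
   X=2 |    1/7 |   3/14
0.0207 bits

Mutual information: I(X;Y) = H(X) + H(Y) - H(X,Y)

Marginals:
P(X) = (2/7, 5/14, 5/14), H(X) = 1.5774 bits
P(Y) = (1/2, 1/2), H(Y) = 1.0000 bits

Joint entropy: H(X,Y) = 2.5567 bits

I(X;Y) = 1.5774 + 1.0000 - 2.5567 = 0.0207 bits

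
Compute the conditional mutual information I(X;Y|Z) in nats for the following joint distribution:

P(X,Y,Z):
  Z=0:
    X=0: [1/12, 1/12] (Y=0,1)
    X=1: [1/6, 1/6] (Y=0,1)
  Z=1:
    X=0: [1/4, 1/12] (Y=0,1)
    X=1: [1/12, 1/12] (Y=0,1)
0.0153 nats

Conditional mutual information: I(X;Y|Z) = H(X|Z) + H(Y|Z) - H(X,Y|Z)

H(Z) = 0.6931
H(X,Z) = 1.3297 → H(X|Z) = 0.6365
H(Y,Z) = 1.3580 → H(Y|Z) = 0.6648
H(X,Y,Z) = 1.9792 → H(X,Y|Z) = 1.2861

I(X;Y|Z) = 0.6365 + 0.6648 - 1.2861 = 0.0153 nats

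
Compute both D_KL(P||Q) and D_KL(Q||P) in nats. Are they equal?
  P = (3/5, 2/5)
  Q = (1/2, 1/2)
D_KL(P||Q) = 0.0201, D_KL(Q||P) = 0.0204

KL divergence is not symmetric: D_KL(P||Q) ≠ D_KL(Q||P) in general.

D_KL(P||Q) = 0.0201 nats
D_KL(Q||P) = 0.0204 nats

No, they are not equal!

This asymmetry is why KL divergence is not a true distance metric.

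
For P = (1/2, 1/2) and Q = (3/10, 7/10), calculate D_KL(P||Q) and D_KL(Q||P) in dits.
D_KL(P||Q) = 0.0379, D_KL(Q||P) = 0.0357

KL divergence is not symmetric: D_KL(P||Q) ≠ D_KL(Q||P) in general.

D_KL(P||Q) = 0.0379 dits
D_KL(Q||P) = 0.0357 dits

No, they are not equal!

This asymmetry is why KL divergence is not a true distance metric.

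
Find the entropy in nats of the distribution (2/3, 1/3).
0.6365 nats

Shannon entropy is H(X) = -Σ p(x) log p(x).

For P = (2/3, 1/3):
H = -2/3 × log_e(2/3) -1/3 × log_e(1/3)
H = 0.6365 nats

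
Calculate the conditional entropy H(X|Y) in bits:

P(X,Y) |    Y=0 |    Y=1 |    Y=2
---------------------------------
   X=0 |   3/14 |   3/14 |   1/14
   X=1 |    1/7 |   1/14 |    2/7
0.8364 bits

Using the chain rule: H(X|Y) = H(X,Y) - H(Y)

First, compute H(X,Y) = 2.4138 bits

Marginal P(Y) = (5/14, 2/7, 5/14)
H(Y) = 1.5774 bits

H(X|Y) = H(X,Y) - H(Y) = 2.4138 - 1.5774 = 0.8364 bits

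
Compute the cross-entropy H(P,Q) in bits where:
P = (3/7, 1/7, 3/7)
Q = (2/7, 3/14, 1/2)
1.5206 bits

Cross-entropy: H(P,Q) = -Σ p(x) log q(x)

Alternatively: H(P,Q) = H(P) + D_KL(P||Q)
H(P) = 1.4488 bits
D_KL(P||Q) = 0.0718 bits

H(P,Q) = 1.4488 + 0.0718 = 1.5206 bits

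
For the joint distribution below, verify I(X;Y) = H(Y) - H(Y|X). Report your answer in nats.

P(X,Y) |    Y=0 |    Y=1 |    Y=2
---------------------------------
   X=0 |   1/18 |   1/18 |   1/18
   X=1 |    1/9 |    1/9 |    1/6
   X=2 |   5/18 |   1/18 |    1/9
I(X;Y) = 0.0580 nats

Mutual information has multiple equivalent forms:
- I(X;Y) = H(X) - H(X|Y)
- I(X;Y) = H(Y) - H(Y|X)
- I(X;Y) = H(X) + H(Y) - H(X,Y)

Computing all quantities:
H(X) = 1.0263, H(Y) = 1.0609, H(X,Y) = 2.0292
H(X|Y) = 0.9683, H(Y|X) = 1.0028

Verification:
H(X) - H(X|Y) = 1.0263 - 0.9683 = 0.0580
H(Y) - H(Y|X) = 1.0609 - 1.0028 = 0.0580
H(X) + H(Y) - H(X,Y) = 1.0263 + 1.0609 - 2.0292 = 0.0580

All forms give I(X;Y) = 0.0580 nats. ✓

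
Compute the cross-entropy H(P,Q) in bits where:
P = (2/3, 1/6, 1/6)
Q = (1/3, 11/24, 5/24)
1.6214 bits

Cross-entropy: H(P,Q) = -Σ p(x) log q(x)

Alternatively: H(P,Q) = H(P) + D_KL(P||Q)
H(P) = 1.2516 bits
D_KL(P||Q) = 0.3698 bits

H(P,Q) = 1.2516 + 0.3698 = 1.6214 bits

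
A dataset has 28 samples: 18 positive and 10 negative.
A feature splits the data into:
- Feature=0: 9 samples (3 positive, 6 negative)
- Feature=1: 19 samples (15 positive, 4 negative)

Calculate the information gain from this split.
0.1413 bits

Information Gain = H(Y) - H(Y|Feature)

Before split:
P(positive) = 18/28 = 0.6429
H(Y) = 0.9403 bits

After split:
Feature=0: H = 0.9183 bits (weight = 9/28)
Feature=1: H = 0.7425 bits (weight = 19/28)
H(Y|Feature) = (9/28)×0.9183 + (19/28)×0.7425 = 0.7990 bits

Information Gain = 0.9403 - 0.7990 = 0.1413 bits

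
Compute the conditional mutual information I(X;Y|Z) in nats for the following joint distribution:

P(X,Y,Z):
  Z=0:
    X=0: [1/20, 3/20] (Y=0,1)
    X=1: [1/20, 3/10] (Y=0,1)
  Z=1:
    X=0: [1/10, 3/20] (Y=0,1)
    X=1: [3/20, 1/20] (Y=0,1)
0.0332 nats

Conditional mutual information: I(X;Y|Z) = H(X|Z) + H(Y|Z) - H(X,Y|Z)

H(Z) = 0.6881
H(X,Z) = 1.3578 → H(X|Z) = 0.6696
H(Y,Z) = 1.2580 → H(Y|Z) = 0.5699
H(X,Y,Z) = 1.8945 → H(X,Y|Z) = 1.2064

I(X;Y|Z) = 0.6696 + 0.5699 - 1.2064 = 0.0332 nats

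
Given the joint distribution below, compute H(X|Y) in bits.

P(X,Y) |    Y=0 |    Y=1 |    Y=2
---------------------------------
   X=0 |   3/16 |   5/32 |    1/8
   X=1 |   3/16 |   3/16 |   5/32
0.9954 bits

Using the chain rule: H(X|Y) = H(X,Y) - H(Y)

First, compute H(X,Y) = 2.5704 bits

Marginal P(Y) = (3/8, 11/32, 9/32)
H(Y) = 1.5749 bits

H(X|Y) = H(X,Y) - H(Y) = 2.5704 - 1.5749 = 0.9954 bits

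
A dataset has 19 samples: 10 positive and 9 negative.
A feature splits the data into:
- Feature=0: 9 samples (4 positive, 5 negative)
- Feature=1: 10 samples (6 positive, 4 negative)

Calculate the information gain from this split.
0.0175 bits

Information Gain = H(Y) - H(Y|Feature)

Before split:
P(positive) = 10/19 = 0.5263
H(Y) = 0.9980 bits

After split:
Feature=0: H = 0.9911 bits (weight = 9/19)
Feature=1: H = 0.9710 bits (weight = 10/19)
H(Y|Feature) = (9/19)×0.9911 + (10/19)×0.9710 = 0.9805 bits

Information Gain = 0.9980 - 0.9805 = 0.0175 bits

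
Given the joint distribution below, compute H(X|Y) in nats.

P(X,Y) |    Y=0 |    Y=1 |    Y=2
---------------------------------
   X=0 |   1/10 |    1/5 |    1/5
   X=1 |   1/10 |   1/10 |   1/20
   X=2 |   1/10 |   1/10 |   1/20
1.0057 nats

Using the chain rule: H(X|Y) = H(X,Y) - H(Y)

First, compute H(X,Y) = 2.0946 nats

Marginal P(Y) = (3/10, 2/5, 3/10)
H(Y) = 1.0889 nats

H(X|Y) = H(X,Y) - H(Y) = 2.0946 - 1.0889 = 1.0057 nats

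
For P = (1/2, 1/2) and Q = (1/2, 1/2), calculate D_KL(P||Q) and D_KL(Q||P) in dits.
D_KL(P||Q) = 0.0000, D_KL(Q||P) = 0.0000

KL divergence is not symmetric: D_KL(P||Q) ≠ D_KL(Q||P) in general.

D_KL(P||Q) = 0.0000 dits
D_KL(Q||P) = 0.0000 dits

In this case they happen to be equal (to 4 decimal places).

This asymmetry is why KL divergence is not a true distance metric.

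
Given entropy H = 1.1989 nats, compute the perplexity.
3.3165

Perplexity is e^H (or exp(H) for natural log).

H = 1.1989 nats
Perplexity = e^1.1989 = 3.3165

Interpretation: The model's uncertainty is equivalent to choosing uniformly among 3.3 options.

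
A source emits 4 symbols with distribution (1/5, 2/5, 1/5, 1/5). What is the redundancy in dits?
0.0235 dits

Redundancy measures how far a source is from maximum entropy:
R = H_max - H(X)

Maximum entropy for 4 symbols: H_max = log_10(4) = 0.6021 dits
Actual entropy: H(X) = 0.5786 dits
Redundancy: R = 0.6021 - 0.5786 = 0.0235 dits

This redundancy represents potential for compression: the source could be compressed by 0.0235 dits per symbol.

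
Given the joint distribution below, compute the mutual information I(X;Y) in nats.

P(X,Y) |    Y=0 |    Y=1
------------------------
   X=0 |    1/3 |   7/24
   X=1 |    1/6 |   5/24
0.0037 nats

Mutual information: I(X;Y) = H(X) + H(Y) - H(X,Y)

Marginals:
P(X) = (5/8, 3/8), H(X) = 0.6616 nats
P(Y) = (1/2, 1/2), H(Y) = 0.6931 nats

Joint entropy: H(X,Y) = 1.3510 nats

I(X;Y) = 0.6616 + 0.6931 - 1.3510 = 0.0037 nats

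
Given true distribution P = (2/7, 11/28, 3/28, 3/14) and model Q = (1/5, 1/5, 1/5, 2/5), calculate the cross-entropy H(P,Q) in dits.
0.6345 dits

Cross-entropy: H(P,Q) = -Σ p(x) log q(x)

Alternatively: H(P,Q) = H(P) + D_KL(P||Q)
H(P) = 0.5621 dits
D_KL(P||Q) = 0.0723 dits

H(P,Q) = 0.5621 + 0.0723 = 0.6345 dits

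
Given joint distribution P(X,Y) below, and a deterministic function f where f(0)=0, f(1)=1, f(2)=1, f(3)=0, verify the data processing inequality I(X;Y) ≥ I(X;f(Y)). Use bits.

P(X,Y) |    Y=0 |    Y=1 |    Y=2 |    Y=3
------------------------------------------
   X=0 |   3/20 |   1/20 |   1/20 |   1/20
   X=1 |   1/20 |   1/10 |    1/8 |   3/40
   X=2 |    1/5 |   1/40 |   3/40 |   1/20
I(X;Y) = 0.1340, I(X;f(Y)) = 0.0770, inequality holds: 0.1340 ≥ 0.0770

Data Processing Inequality: For any Markov chain X → Y → Z, we have I(X;Y) ≥ I(X;Z).

Here Z = f(Y) is a deterministic function of Y, forming X → Y → Z.

Original I(X;Y) = 0.1340 bits

After applying f:
P(X,Z) where Z=f(Y):
- P(X,Z=0) = P(X,Y=0) + P(X,Y=3)
- P(X,Z=1) = P(X,Y=1) + P(X,Y=2)

I(X;Z) = I(X;f(Y)) = 0.0770 bits

Verification: 0.1340 ≥ 0.0770 ✓

Information cannot be created by processing; the function f can only lose information about X.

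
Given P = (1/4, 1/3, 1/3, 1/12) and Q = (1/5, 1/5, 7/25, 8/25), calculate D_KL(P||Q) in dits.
0.0747 dits

KL divergence: D_KL(P||Q) = Σ p(x) log(p(x)/q(x))

Computing term by term:
  x=0: 1/4 × log_10[(1/4)/(1/5)] = 1/4 × 0.0969 = 0.0242
  x=1: 1/3 × log_10[(1/3)/(1/5)] = 1/3 × 0.2218 = 0.0739
  x=2: 1/3 × log_10[(1/3)/(7/25)] = 1/3 × 0.0757 = 0.0252
  x=3: 1/12 × log_10[(1/12)/(8/25)] = 1/12 × -0.5843 = -0.0487

D_KL(P||Q) = 0.0747 dits

Note: KL divergence is always non-negative and equals 0 iff P = Q.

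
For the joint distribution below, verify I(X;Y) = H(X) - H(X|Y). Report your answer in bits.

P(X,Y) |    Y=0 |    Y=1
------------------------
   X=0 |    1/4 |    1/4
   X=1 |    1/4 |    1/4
I(X;Y) = 0.0000 bits

Mutual information has multiple equivalent forms:
- I(X;Y) = H(X) - H(X|Y)
- I(X;Y) = H(Y) - H(Y|X)
- I(X;Y) = H(X) + H(Y) - H(X,Y)

Computing all quantities:
H(X) = 1.0000, H(Y) = 1.0000, H(X,Y) = 2.0000
H(X|Y) = 1.0000, H(Y|X) = 1.0000

Verification:
H(X) - H(X|Y) = 1.0000 - 1.0000 = 0.0000
H(Y) - H(Y|X) = 1.0000 - 1.0000 = 0.0000
H(X) + H(Y) - H(X,Y) = 1.0000 + 1.0000 - 2.0000 = 0.0000

All forms give I(X;Y) = 0.0000 bits. ✓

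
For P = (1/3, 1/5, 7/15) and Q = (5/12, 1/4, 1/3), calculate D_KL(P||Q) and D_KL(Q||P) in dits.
D_KL(P||Q) = 0.0165, D_KL(Q||P) = 0.0159

KL divergence is not symmetric: D_KL(P||Q) ≠ D_KL(Q||P) in general.

D_KL(P||Q) = 0.0165 dits
D_KL(Q||P) = 0.0159 dits

No, they are not equal!

This asymmetry is why KL divergence is not a true distance metric.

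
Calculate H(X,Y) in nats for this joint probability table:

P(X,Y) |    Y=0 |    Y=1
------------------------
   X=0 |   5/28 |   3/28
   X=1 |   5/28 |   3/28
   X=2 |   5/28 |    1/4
1.7481 nats

Joint entropy is H(X,Y) = -Σ_{x,y} p(x,y) log p(x,y).

Summing over all non-zero entries:
H(X,Y) = -[5/28·log_e(5/28) + 3/28·log_e(3/28) + 5/28·log_e(5/28) + 3/28·log_e(3/28) + 5/28·log_e(5/28) + 1/4·log_e(1/4)]
H(X,Y) = 1.7481 nats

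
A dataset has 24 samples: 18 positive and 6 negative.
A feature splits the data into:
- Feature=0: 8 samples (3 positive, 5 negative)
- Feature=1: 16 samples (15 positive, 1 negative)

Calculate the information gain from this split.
0.2683 bits

Information Gain = H(Y) - H(Y|Feature)

Before split:
P(positive) = 18/24 = 0.7500
H(Y) = 0.8113 bits

After split:
Feature=0: H = 0.9544 bits (weight = 8/24)
Feature=1: H = 0.3373 bits (weight = 16/24)
H(Y|Feature) = (8/24)×0.9544 + (16/24)×0.3373 = 0.5430 bits

Information Gain = 0.8113 - 0.5430 = 0.2683 bits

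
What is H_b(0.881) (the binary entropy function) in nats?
0.3649 nats

The binary entropy function is:
H(p) = -p log(p) - (1-p) log(1-p)

H(0.881) = -0.881 × log_e(0.881) - 0.119 × log_e(0.119)
H(0.881) = 0.3649 nats

Note: Binary entropy is maximized at p=0.5 (H=1 bit) and minimized at p=0 or p=1 (H=0).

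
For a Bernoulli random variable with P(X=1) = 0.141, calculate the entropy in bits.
0.5869 bits

The binary entropy function is:
H(p) = -p log(p) - (1-p) log(1-p)

H(0.141) = -0.141 × log_2(0.141) - 0.859 × log_2(0.859)
H(0.141) = 0.5869 bits

Note: Binary entropy is maximized at p=0.5 (H=1 bit) and minimized at p=0 or p=1 (H=0).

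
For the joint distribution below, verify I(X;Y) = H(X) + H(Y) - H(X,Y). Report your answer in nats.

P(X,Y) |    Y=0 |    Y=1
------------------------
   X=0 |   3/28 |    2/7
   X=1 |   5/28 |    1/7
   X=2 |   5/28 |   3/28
I(X;Y) = 0.0506 nats

Mutual information has multiple equivalent forms:
- I(X;Y) = H(X) - H(X|Y)
- I(X;Y) = H(Y) - H(Y|X)
- I(X;Y) = H(X) + H(Y) - H(X,Y)

Computing all quantities:
H(X) = 1.0898, H(Y) = 0.6906, H(X,Y) = 1.7298
H(X|Y) = 1.0392, H(Y|X) = 0.6400

Verification:
H(X) - H(X|Y) = 1.0898 - 1.0392 = 0.0506
H(Y) - H(Y|X) = 0.6906 - 0.6400 = 0.0506
H(X) + H(Y) - H(X,Y) = 1.0898 + 0.6906 - 1.7298 = 0.0506

All forms give I(X;Y) = 0.0506 nats. ✓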